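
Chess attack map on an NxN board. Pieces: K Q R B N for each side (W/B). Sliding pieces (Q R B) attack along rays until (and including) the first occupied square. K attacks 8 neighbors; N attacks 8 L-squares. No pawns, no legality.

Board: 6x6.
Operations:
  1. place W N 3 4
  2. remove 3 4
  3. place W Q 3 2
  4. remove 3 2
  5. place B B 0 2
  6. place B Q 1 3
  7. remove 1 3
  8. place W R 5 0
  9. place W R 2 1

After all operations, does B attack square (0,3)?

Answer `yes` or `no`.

Op 1: place WN@(3,4)
Op 2: remove (3,4)
Op 3: place WQ@(3,2)
Op 4: remove (3,2)
Op 5: place BB@(0,2)
Op 6: place BQ@(1,3)
Op 7: remove (1,3)
Op 8: place WR@(5,0)
Op 9: place WR@(2,1)
Per-piece attacks for B:
  BB@(0,2): attacks (1,3) (2,4) (3,5) (1,1) (2,0)
B attacks (0,3): no

Answer: no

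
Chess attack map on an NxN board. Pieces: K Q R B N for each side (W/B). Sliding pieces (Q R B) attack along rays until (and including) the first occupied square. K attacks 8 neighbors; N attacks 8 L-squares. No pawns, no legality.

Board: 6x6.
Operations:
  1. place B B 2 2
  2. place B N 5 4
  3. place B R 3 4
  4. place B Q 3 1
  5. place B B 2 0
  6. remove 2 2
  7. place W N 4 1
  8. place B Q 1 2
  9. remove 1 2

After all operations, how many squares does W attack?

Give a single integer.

Answer: 4

Derivation:
Op 1: place BB@(2,2)
Op 2: place BN@(5,4)
Op 3: place BR@(3,4)
Op 4: place BQ@(3,1)
Op 5: place BB@(2,0)
Op 6: remove (2,2)
Op 7: place WN@(4,1)
Op 8: place BQ@(1,2)
Op 9: remove (1,2)
Per-piece attacks for W:
  WN@(4,1): attacks (5,3) (3,3) (2,2) (2,0)
Union (4 distinct): (2,0) (2,2) (3,3) (5,3)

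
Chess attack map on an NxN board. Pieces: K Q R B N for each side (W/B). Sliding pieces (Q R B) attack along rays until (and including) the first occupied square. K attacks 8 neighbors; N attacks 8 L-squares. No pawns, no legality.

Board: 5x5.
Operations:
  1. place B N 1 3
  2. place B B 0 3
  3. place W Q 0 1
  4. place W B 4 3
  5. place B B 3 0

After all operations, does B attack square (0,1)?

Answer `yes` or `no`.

Op 1: place BN@(1,3)
Op 2: place BB@(0,3)
Op 3: place WQ@(0,1)
Op 4: place WB@(4,3)
Op 5: place BB@(3,0)
Per-piece attacks for B:
  BB@(0,3): attacks (1,4) (1,2) (2,1) (3,0) [ray(1,-1) blocked at (3,0)]
  BN@(1,3): attacks (3,4) (2,1) (3,2) (0,1)
  BB@(3,0): attacks (4,1) (2,1) (1,2) (0,3) [ray(-1,1) blocked at (0,3)]
B attacks (0,1): yes

Answer: yes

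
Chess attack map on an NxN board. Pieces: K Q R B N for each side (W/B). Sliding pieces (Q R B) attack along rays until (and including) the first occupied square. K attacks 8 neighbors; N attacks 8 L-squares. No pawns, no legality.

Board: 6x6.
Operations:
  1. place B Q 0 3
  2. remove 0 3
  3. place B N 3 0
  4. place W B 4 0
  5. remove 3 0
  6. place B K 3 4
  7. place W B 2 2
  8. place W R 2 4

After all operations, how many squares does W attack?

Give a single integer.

Op 1: place BQ@(0,3)
Op 2: remove (0,3)
Op 3: place BN@(3,0)
Op 4: place WB@(4,0)
Op 5: remove (3,0)
Op 6: place BK@(3,4)
Op 7: place WB@(2,2)
Op 8: place WR@(2,4)
Per-piece attacks for W:
  WB@(2,2): attacks (3,3) (4,4) (5,5) (3,1) (4,0) (1,3) (0,4) (1,1) (0,0) [ray(1,-1) blocked at (4,0)]
  WR@(2,4): attacks (2,5) (2,3) (2,2) (3,4) (1,4) (0,4) [ray(0,-1) blocked at (2,2); ray(1,0) blocked at (3,4)]
  WB@(4,0): attacks (5,1) (3,1) (2,2) [ray(-1,1) blocked at (2,2)]
Union (15 distinct): (0,0) (0,4) (1,1) (1,3) (1,4) (2,2) (2,3) (2,5) (3,1) (3,3) (3,4) (4,0) (4,4) (5,1) (5,5)

Answer: 15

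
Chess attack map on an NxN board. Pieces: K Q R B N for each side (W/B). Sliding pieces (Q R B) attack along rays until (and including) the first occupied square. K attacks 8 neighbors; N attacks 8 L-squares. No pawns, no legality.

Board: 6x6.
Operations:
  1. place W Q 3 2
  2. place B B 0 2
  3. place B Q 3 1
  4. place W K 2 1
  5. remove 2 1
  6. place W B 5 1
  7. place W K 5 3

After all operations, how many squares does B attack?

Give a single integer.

Op 1: place WQ@(3,2)
Op 2: place BB@(0,2)
Op 3: place BQ@(3,1)
Op 4: place WK@(2,1)
Op 5: remove (2,1)
Op 6: place WB@(5,1)
Op 7: place WK@(5,3)
Per-piece attacks for B:
  BB@(0,2): attacks (1,3) (2,4) (3,5) (1,1) (2,0)
  BQ@(3,1): attacks (3,2) (3,0) (4,1) (5,1) (2,1) (1,1) (0,1) (4,2) (5,3) (4,0) (2,2) (1,3) (0,4) (2,0) [ray(0,1) blocked at (3,2); ray(1,0) blocked at (5,1); ray(1,1) blocked at (5,3)]
Union (16 distinct): (0,1) (0,4) (1,1) (1,3) (2,0) (2,1) (2,2) (2,4) (3,0) (3,2) (3,5) (4,0) (4,1) (4,2) (5,1) (5,3)

Answer: 16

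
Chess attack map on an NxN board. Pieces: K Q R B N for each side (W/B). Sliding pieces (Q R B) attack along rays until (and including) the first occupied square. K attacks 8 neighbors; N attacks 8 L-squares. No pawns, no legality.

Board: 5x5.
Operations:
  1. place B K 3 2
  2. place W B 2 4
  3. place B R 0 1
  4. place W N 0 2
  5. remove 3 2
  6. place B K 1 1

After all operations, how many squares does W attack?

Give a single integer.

Answer: 8

Derivation:
Op 1: place BK@(3,2)
Op 2: place WB@(2,4)
Op 3: place BR@(0,1)
Op 4: place WN@(0,2)
Op 5: remove (3,2)
Op 6: place BK@(1,1)
Per-piece attacks for W:
  WN@(0,2): attacks (1,4) (2,3) (1,0) (2,1)
  WB@(2,4): attacks (3,3) (4,2) (1,3) (0,2) [ray(-1,-1) blocked at (0,2)]
Union (8 distinct): (0,2) (1,0) (1,3) (1,4) (2,1) (2,3) (3,3) (4,2)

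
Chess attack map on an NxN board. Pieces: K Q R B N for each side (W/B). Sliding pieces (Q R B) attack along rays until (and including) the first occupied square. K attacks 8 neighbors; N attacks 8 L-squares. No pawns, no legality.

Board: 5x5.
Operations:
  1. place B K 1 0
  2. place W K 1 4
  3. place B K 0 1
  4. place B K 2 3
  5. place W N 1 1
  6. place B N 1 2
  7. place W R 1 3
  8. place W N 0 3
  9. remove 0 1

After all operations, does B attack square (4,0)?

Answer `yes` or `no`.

Op 1: place BK@(1,0)
Op 2: place WK@(1,4)
Op 3: place BK@(0,1)
Op 4: place BK@(2,3)
Op 5: place WN@(1,1)
Op 6: place BN@(1,2)
Op 7: place WR@(1,3)
Op 8: place WN@(0,3)
Op 9: remove (0,1)
Per-piece attacks for B:
  BK@(1,0): attacks (1,1) (2,0) (0,0) (2,1) (0,1)
  BN@(1,2): attacks (2,4) (3,3) (0,4) (2,0) (3,1) (0,0)
  BK@(2,3): attacks (2,4) (2,2) (3,3) (1,3) (3,4) (3,2) (1,4) (1,2)
B attacks (4,0): no

Answer: no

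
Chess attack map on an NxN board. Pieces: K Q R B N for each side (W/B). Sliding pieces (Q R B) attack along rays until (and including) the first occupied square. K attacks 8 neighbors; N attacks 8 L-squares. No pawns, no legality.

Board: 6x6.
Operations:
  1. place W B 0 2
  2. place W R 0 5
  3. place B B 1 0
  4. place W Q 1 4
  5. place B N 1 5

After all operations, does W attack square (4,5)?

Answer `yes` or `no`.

Answer: no

Derivation:
Op 1: place WB@(0,2)
Op 2: place WR@(0,5)
Op 3: place BB@(1,0)
Op 4: place WQ@(1,4)
Op 5: place BN@(1,5)
Per-piece attacks for W:
  WB@(0,2): attacks (1,3) (2,4) (3,5) (1,1) (2,0)
  WR@(0,5): attacks (0,4) (0,3) (0,2) (1,5) [ray(0,-1) blocked at (0,2); ray(1,0) blocked at (1,5)]
  WQ@(1,4): attacks (1,5) (1,3) (1,2) (1,1) (1,0) (2,4) (3,4) (4,4) (5,4) (0,4) (2,5) (2,3) (3,2) (4,1) (5,0) (0,5) (0,3) [ray(0,1) blocked at (1,5); ray(0,-1) blocked at (1,0); ray(-1,1) blocked at (0,5)]
W attacks (4,5): no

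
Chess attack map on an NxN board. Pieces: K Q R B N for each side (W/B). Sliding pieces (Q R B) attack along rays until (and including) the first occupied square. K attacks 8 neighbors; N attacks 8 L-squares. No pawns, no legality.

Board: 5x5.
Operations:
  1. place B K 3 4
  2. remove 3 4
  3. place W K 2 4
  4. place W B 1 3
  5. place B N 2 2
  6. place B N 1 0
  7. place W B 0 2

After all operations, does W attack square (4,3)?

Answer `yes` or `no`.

Answer: no

Derivation:
Op 1: place BK@(3,4)
Op 2: remove (3,4)
Op 3: place WK@(2,4)
Op 4: place WB@(1,3)
Op 5: place BN@(2,2)
Op 6: place BN@(1,0)
Op 7: place WB@(0,2)
Per-piece attacks for W:
  WB@(0,2): attacks (1,3) (1,1) (2,0) [ray(1,1) blocked at (1,3)]
  WB@(1,3): attacks (2,4) (2,2) (0,4) (0,2) [ray(1,1) blocked at (2,4); ray(1,-1) blocked at (2,2); ray(-1,-1) blocked at (0,2)]
  WK@(2,4): attacks (2,3) (3,4) (1,4) (3,3) (1,3)
W attacks (4,3): no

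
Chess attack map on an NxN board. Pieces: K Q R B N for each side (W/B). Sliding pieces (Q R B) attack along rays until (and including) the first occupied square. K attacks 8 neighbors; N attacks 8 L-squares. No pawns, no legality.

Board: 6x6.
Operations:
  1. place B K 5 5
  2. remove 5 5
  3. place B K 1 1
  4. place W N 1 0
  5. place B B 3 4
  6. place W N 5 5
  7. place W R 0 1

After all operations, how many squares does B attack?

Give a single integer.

Answer: 13

Derivation:
Op 1: place BK@(5,5)
Op 2: remove (5,5)
Op 3: place BK@(1,1)
Op 4: place WN@(1,0)
Op 5: place BB@(3,4)
Op 6: place WN@(5,5)
Op 7: place WR@(0,1)
Per-piece attacks for B:
  BK@(1,1): attacks (1,2) (1,0) (2,1) (0,1) (2,2) (2,0) (0,2) (0,0)
  BB@(3,4): attacks (4,5) (4,3) (5,2) (2,5) (2,3) (1,2) (0,1) [ray(-1,-1) blocked at (0,1)]
Union (13 distinct): (0,0) (0,1) (0,2) (1,0) (1,2) (2,0) (2,1) (2,2) (2,3) (2,5) (4,3) (4,5) (5,2)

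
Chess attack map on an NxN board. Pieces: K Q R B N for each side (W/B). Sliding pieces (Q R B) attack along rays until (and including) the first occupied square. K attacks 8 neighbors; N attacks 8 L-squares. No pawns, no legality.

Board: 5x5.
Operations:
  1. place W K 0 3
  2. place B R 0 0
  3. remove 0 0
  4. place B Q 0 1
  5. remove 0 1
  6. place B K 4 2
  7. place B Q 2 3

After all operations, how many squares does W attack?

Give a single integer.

Op 1: place WK@(0,3)
Op 2: place BR@(0,0)
Op 3: remove (0,0)
Op 4: place BQ@(0,1)
Op 5: remove (0,1)
Op 6: place BK@(4,2)
Op 7: place BQ@(2,3)
Per-piece attacks for W:
  WK@(0,3): attacks (0,4) (0,2) (1,3) (1,4) (1,2)
Union (5 distinct): (0,2) (0,4) (1,2) (1,3) (1,4)

Answer: 5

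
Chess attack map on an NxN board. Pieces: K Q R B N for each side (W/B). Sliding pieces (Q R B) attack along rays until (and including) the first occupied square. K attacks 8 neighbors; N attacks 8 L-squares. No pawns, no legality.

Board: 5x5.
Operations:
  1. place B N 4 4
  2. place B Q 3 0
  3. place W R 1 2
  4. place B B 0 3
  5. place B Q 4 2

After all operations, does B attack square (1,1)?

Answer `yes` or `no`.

Answer: no

Derivation:
Op 1: place BN@(4,4)
Op 2: place BQ@(3,0)
Op 3: place WR@(1,2)
Op 4: place BB@(0,3)
Op 5: place BQ@(4,2)
Per-piece attacks for B:
  BB@(0,3): attacks (1,4) (1,2) [ray(1,-1) blocked at (1,2)]
  BQ@(3,0): attacks (3,1) (3,2) (3,3) (3,4) (4,0) (2,0) (1,0) (0,0) (4,1) (2,1) (1,2) [ray(-1,1) blocked at (1,2)]
  BQ@(4,2): attacks (4,3) (4,4) (4,1) (4,0) (3,2) (2,2) (1,2) (3,3) (2,4) (3,1) (2,0) [ray(0,1) blocked at (4,4); ray(-1,0) blocked at (1,2)]
  BN@(4,4): attacks (3,2) (2,3)
B attacks (1,1): no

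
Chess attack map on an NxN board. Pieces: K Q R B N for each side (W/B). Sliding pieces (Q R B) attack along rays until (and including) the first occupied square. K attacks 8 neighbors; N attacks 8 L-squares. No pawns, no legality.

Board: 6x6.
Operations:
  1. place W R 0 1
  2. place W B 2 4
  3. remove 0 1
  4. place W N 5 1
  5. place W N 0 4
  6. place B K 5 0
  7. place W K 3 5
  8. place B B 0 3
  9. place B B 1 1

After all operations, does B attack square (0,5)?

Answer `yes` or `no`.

Op 1: place WR@(0,1)
Op 2: place WB@(2,4)
Op 3: remove (0,1)
Op 4: place WN@(5,1)
Op 5: place WN@(0,4)
Op 6: place BK@(5,0)
Op 7: place WK@(3,5)
Op 8: place BB@(0,3)
Op 9: place BB@(1,1)
Per-piece attacks for B:
  BB@(0,3): attacks (1,4) (2,5) (1,2) (2,1) (3,0)
  BB@(1,1): attacks (2,2) (3,3) (4,4) (5,5) (2,0) (0,2) (0,0)
  BK@(5,0): attacks (5,1) (4,0) (4,1)
B attacks (0,5): no

Answer: no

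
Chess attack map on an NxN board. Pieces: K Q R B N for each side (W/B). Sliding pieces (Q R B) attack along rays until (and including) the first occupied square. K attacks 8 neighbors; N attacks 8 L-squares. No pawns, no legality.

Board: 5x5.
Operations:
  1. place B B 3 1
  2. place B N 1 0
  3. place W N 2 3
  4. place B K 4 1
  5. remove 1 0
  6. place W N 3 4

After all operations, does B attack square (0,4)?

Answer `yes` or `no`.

Answer: yes

Derivation:
Op 1: place BB@(3,1)
Op 2: place BN@(1,0)
Op 3: place WN@(2,3)
Op 4: place BK@(4,1)
Op 5: remove (1,0)
Op 6: place WN@(3,4)
Per-piece attacks for B:
  BB@(3,1): attacks (4,2) (4,0) (2,2) (1,3) (0,4) (2,0)
  BK@(4,1): attacks (4,2) (4,0) (3,1) (3,2) (3,0)
B attacks (0,4): yes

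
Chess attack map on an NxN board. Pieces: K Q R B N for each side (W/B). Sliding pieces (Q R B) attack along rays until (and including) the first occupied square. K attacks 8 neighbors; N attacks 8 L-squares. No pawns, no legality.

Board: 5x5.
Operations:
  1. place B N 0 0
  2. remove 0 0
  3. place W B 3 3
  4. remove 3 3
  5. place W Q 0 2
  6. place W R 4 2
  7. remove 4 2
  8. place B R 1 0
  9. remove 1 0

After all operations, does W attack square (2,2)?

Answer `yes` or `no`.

Op 1: place BN@(0,0)
Op 2: remove (0,0)
Op 3: place WB@(3,3)
Op 4: remove (3,3)
Op 5: place WQ@(0,2)
Op 6: place WR@(4,2)
Op 7: remove (4,2)
Op 8: place BR@(1,0)
Op 9: remove (1,0)
Per-piece attacks for W:
  WQ@(0,2): attacks (0,3) (0,4) (0,1) (0,0) (1,2) (2,2) (3,2) (4,2) (1,3) (2,4) (1,1) (2,0)
W attacks (2,2): yes

Answer: yes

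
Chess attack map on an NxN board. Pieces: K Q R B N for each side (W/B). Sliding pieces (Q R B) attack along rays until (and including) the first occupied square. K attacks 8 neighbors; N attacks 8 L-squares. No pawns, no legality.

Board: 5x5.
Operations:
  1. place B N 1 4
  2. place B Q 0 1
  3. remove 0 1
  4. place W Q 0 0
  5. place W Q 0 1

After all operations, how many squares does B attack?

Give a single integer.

Answer: 3

Derivation:
Op 1: place BN@(1,4)
Op 2: place BQ@(0,1)
Op 3: remove (0,1)
Op 4: place WQ@(0,0)
Op 5: place WQ@(0,1)
Per-piece attacks for B:
  BN@(1,4): attacks (2,2) (3,3) (0,2)
Union (3 distinct): (0,2) (2,2) (3,3)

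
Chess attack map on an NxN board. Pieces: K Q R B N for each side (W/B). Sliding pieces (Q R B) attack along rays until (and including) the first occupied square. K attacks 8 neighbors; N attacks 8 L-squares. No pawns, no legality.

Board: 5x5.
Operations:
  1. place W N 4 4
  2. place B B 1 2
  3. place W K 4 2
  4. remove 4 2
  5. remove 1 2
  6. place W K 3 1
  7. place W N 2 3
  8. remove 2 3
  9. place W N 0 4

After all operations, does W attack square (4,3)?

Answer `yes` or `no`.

Answer: no

Derivation:
Op 1: place WN@(4,4)
Op 2: place BB@(1,2)
Op 3: place WK@(4,2)
Op 4: remove (4,2)
Op 5: remove (1,2)
Op 6: place WK@(3,1)
Op 7: place WN@(2,3)
Op 8: remove (2,3)
Op 9: place WN@(0,4)
Per-piece attacks for W:
  WN@(0,4): attacks (1,2) (2,3)
  WK@(3,1): attacks (3,2) (3,0) (4,1) (2,1) (4,2) (4,0) (2,2) (2,0)
  WN@(4,4): attacks (3,2) (2,3)
W attacks (4,3): no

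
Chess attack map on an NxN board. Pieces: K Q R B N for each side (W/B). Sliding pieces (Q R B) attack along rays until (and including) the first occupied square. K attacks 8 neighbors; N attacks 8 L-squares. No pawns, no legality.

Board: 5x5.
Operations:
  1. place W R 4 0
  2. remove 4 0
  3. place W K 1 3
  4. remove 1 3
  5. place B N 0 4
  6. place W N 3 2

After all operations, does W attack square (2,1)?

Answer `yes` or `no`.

Answer: no

Derivation:
Op 1: place WR@(4,0)
Op 2: remove (4,0)
Op 3: place WK@(1,3)
Op 4: remove (1,3)
Op 5: place BN@(0,4)
Op 6: place WN@(3,2)
Per-piece attacks for W:
  WN@(3,2): attacks (4,4) (2,4) (1,3) (4,0) (2,0) (1,1)
W attacks (2,1): no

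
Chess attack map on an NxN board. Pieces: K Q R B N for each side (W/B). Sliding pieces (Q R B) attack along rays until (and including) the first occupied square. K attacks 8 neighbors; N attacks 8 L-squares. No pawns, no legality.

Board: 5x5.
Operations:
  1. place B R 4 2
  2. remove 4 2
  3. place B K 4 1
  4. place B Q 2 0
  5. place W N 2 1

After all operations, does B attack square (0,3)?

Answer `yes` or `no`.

Op 1: place BR@(4,2)
Op 2: remove (4,2)
Op 3: place BK@(4,1)
Op 4: place BQ@(2,0)
Op 5: place WN@(2,1)
Per-piece attacks for B:
  BQ@(2,0): attacks (2,1) (3,0) (4,0) (1,0) (0,0) (3,1) (4,2) (1,1) (0,2) [ray(0,1) blocked at (2,1)]
  BK@(4,1): attacks (4,2) (4,0) (3,1) (3,2) (3,0)
B attacks (0,3): no

Answer: no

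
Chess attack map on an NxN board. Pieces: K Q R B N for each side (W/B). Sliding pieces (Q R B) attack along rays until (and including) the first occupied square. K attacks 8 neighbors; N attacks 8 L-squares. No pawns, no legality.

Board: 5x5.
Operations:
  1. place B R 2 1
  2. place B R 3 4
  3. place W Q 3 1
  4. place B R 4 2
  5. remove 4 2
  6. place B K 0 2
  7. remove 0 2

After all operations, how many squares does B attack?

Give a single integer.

Op 1: place BR@(2,1)
Op 2: place BR@(3,4)
Op 3: place WQ@(3,1)
Op 4: place BR@(4,2)
Op 5: remove (4,2)
Op 6: place BK@(0,2)
Op 7: remove (0,2)
Per-piece attacks for B:
  BR@(2,1): attacks (2,2) (2,3) (2,4) (2,0) (3,1) (1,1) (0,1) [ray(1,0) blocked at (3,1)]
  BR@(3,4): attacks (3,3) (3,2) (3,1) (4,4) (2,4) (1,4) (0,4) [ray(0,-1) blocked at (3,1)]
Union (12 distinct): (0,1) (0,4) (1,1) (1,4) (2,0) (2,2) (2,3) (2,4) (3,1) (3,2) (3,3) (4,4)

Answer: 12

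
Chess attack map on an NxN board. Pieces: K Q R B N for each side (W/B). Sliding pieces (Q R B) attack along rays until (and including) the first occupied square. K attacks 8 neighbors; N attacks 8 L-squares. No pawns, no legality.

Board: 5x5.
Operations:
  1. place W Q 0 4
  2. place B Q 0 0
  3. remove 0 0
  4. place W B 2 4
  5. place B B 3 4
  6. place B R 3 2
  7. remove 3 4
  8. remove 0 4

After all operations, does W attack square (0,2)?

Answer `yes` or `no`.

Answer: yes

Derivation:
Op 1: place WQ@(0,4)
Op 2: place BQ@(0,0)
Op 3: remove (0,0)
Op 4: place WB@(2,4)
Op 5: place BB@(3,4)
Op 6: place BR@(3,2)
Op 7: remove (3,4)
Op 8: remove (0,4)
Per-piece attacks for W:
  WB@(2,4): attacks (3,3) (4,2) (1,3) (0,2)
W attacks (0,2): yes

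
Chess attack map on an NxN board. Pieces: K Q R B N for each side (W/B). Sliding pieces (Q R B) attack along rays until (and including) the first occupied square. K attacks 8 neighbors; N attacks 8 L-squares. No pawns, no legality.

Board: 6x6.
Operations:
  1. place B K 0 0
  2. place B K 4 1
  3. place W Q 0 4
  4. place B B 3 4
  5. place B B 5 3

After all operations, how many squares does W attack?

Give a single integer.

Answer: 13

Derivation:
Op 1: place BK@(0,0)
Op 2: place BK@(4,1)
Op 3: place WQ@(0,4)
Op 4: place BB@(3,4)
Op 5: place BB@(5,3)
Per-piece attacks for W:
  WQ@(0,4): attacks (0,5) (0,3) (0,2) (0,1) (0,0) (1,4) (2,4) (3,4) (1,5) (1,3) (2,2) (3,1) (4,0) [ray(0,-1) blocked at (0,0); ray(1,0) blocked at (3,4)]
Union (13 distinct): (0,0) (0,1) (0,2) (0,3) (0,5) (1,3) (1,4) (1,5) (2,2) (2,4) (3,1) (3,4) (4,0)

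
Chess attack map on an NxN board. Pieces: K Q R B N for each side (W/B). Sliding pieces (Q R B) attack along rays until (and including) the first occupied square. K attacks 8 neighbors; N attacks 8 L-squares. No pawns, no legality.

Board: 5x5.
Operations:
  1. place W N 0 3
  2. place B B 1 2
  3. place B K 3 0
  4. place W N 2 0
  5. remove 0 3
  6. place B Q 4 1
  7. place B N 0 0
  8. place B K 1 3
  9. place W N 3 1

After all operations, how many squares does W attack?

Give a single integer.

Answer: 7

Derivation:
Op 1: place WN@(0,3)
Op 2: place BB@(1,2)
Op 3: place BK@(3,0)
Op 4: place WN@(2,0)
Op 5: remove (0,3)
Op 6: place BQ@(4,1)
Op 7: place BN@(0,0)
Op 8: place BK@(1,3)
Op 9: place WN@(3,1)
Per-piece attacks for W:
  WN@(2,0): attacks (3,2) (4,1) (1,2) (0,1)
  WN@(3,1): attacks (4,3) (2,3) (1,2) (1,0)
Union (7 distinct): (0,1) (1,0) (1,2) (2,3) (3,2) (4,1) (4,3)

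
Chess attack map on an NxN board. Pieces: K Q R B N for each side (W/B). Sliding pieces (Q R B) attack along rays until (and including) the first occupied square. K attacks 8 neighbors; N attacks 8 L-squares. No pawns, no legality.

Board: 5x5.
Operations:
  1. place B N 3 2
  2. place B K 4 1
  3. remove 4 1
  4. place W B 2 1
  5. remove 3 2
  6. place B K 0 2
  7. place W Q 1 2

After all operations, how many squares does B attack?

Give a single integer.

Answer: 5

Derivation:
Op 1: place BN@(3,2)
Op 2: place BK@(4,1)
Op 3: remove (4,1)
Op 4: place WB@(2,1)
Op 5: remove (3,2)
Op 6: place BK@(0,2)
Op 7: place WQ@(1,2)
Per-piece attacks for B:
  BK@(0,2): attacks (0,3) (0,1) (1,2) (1,3) (1,1)
Union (5 distinct): (0,1) (0,3) (1,1) (1,2) (1,3)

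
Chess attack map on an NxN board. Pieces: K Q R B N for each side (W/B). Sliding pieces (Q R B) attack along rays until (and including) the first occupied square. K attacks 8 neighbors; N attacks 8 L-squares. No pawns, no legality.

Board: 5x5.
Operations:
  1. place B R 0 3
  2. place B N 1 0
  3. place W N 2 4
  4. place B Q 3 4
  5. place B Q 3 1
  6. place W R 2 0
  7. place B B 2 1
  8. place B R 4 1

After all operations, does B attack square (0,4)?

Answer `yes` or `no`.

Answer: yes

Derivation:
Op 1: place BR@(0,3)
Op 2: place BN@(1,0)
Op 3: place WN@(2,4)
Op 4: place BQ@(3,4)
Op 5: place BQ@(3,1)
Op 6: place WR@(2,0)
Op 7: place BB@(2,1)
Op 8: place BR@(4,1)
Per-piece attacks for B:
  BR@(0,3): attacks (0,4) (0,2) (0,1) (0,0) (1,3) (2,3) (3,3) (4,3)
  BN@(1,0): attacks (2,2) (3,1) (0,2)
  BB@(2,1): attacks (3,2) (4,3) (3,0) (1,2) (0,3) (1,0) [ray(-1,1) blocked at (0,3); ray(-1,-1) blocked at (1,0)]
  BQ@(3,1): attacks (3,2) (3,3) (3,4) (3,0) (4,1) (2,1) (4,2) (4,0) (2,2) (1,3) (0,4) (2,0) [ray(0,1) blocked at (3,4); ray(1,0) blocked at (4,1); ray(-1,0) blocked at (2,1); ray(-1,-1) blocked at (2,0)]
  BQ@(3,4): attacks (3,3) (3,2) (3,1) (4,4) (2,4) (4,3) (2,3) (1,2) (0,1) [ray(0,-1) blocked at (3,1); ray(-1,0) blocked at (2,4)]
  BR@(4,1): attacks (4,2) (4,3) (4,4) (4,0) (3,1) [ray(-1,0) blocked at (3,1)]
B attacks (0,4): yes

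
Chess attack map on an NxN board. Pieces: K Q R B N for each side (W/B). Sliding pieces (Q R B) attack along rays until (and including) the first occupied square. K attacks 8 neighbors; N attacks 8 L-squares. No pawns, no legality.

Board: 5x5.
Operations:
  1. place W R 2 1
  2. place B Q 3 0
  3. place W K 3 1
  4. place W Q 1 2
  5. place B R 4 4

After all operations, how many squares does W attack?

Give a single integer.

Answer: 19

Derivation:
Op 1: place WR@(2,1)
Op 2: place BQ@(3,0)
Op 3: place WK@(3,1)
Op 4: place WQ@(1,2)
Op 5: place BR@(4,4)
Per-piece attacks for W:
  WQ@(1,2): attacks (1,3) (1,4) (1,1) (1,0) (2,2) (3,2) (4,2) (0,2) (2,3) (3,4) (2,1) (0,3) (0,1) [ray(1,-1) blocked at (2,1)]
  WR@(2,1): attacks (2,2) (2,3) (2,4) (2,0) (3,1) (1,1) (0,1) [ray(1,0) blocked at (3,1)]
  WK@(3,1): attacks (3,2) (3,0) (4,1) (2,1) (4,2) (4,0) (2,2) (2,0)
Union (19 distinct): (0,1) (0,2) (0,3) (1,0) (1,1) (1,3) (1,4) (2,0) (2,1) (2,2) (2,3) (2,4) (3,0) (3,1) (3,2) (3,4) (4,0) (4,1) (4,2)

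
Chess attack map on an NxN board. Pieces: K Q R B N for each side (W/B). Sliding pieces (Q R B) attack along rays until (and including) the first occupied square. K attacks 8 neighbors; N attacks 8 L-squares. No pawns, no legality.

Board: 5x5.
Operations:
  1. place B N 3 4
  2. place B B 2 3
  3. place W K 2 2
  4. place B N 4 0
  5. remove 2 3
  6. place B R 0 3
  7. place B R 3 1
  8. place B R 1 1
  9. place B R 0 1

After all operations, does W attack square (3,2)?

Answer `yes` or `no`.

Op 1: place BN@(3,4)
Op 2: place BB@(2,3)
Op 3: place WK@(2,2)
Op 4: place BN@(4,0)
Op 5: remove (2,3)
Op 6: place BR@(0,3)
Op 7: place BR@(3,1)
Op 8: place BR@(1,1)
Op 9: place BR@(0,1)
Per-piece attacks for W:
  WK@(2,2): attacks (2,3) (2,1) (3,2) (1,2) (3,3) (3,1) (1,3) (1,1)
W attacks (3,2): yes

Answer: yes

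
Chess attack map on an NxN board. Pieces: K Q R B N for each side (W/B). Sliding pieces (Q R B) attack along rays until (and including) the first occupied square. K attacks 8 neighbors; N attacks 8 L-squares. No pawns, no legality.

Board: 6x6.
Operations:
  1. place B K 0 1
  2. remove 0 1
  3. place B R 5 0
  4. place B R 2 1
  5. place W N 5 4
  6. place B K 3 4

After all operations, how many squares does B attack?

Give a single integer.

Answer: 22

Derivation:
Op 1: place BK@(0,1)
Op 2: remove (0,1)
Op 3: place BR@(5,0)
Op 4: place BR@(2,1)
Op 5: place WN@(5,4)
Op 6: place BK@(3,4)
Per-piece attacks for B:
  BR@(2,1): attacks (2,2) (2,3) (2,4) (2,5) (2,0) (3,1) (4,1) (5,1) (1,1) (0,1)
  BK@(3,4): attacks (3,5) (3,3) (4,4) (2,4) (4,5) (4,3) (2,5) (2,3)
  BR@(5,0): attacks (5,1) (5,2) (5,3) (5,4) (4,0) (3,0) (2,0) (1,0) (0,0) [ray(0,1) blocked at (5,4)]
Union (22 distinct): (0,0) (0,1) (1,0) (1,1) (2,0) (2,2) (2,3) (2,4) (2,5) (3,0) (3,1) (3,3) (3,5) (4,0) (4,1) (4,3) (4,4) (4,5) (5,1) (5,2) (5,3) (5,4)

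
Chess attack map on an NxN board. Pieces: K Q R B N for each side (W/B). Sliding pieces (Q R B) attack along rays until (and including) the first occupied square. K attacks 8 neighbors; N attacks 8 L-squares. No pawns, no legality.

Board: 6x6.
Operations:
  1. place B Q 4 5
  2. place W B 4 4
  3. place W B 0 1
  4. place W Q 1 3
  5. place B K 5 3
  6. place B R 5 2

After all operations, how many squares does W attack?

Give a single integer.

Answer: 21

Derivation:
Op 1: place BQ@(4,5)
Op 2: place WB@(4,4)
Op 3: place WB@(0,1)
Op 4: place WQ@(1,3)
Op 5: place BK@(5,3)
Op 6: place BR@(5,2)
Per-piece attacks for W:
  WB@(0,1): attacks (1,2) (2,3) (3,4) (4,5) (1,0) [ray(1,1) blocked at (4,5)]
  WQ@(1,3): attacks (1,4) (1,5) (1,2) (1,1) (1,0) (2,3) (3,3) (4,3) (5,3) (0,3) (2,4) (3,5) (2,2) (3,1) (4,0) (0,4) (0,2) [ray(1,0) blocked at (5,3)]
  WB@(4,4): attacks (5,5) (5,3) (3,5) (3,3) (2,2) (1,1) (0,0) [ray(1,-1) blocked at (5,3)]
Union (21 distinct): (0,0) (0,2) (0,3) (0,4) (1,0) (1,1) (1,2) (1,4) (1,5) (2,2) (2,3) (2,4) (3,1) (3,3) (3,4) (3,5) (4,0) (4,3) (4,5) (5,3) (5,5)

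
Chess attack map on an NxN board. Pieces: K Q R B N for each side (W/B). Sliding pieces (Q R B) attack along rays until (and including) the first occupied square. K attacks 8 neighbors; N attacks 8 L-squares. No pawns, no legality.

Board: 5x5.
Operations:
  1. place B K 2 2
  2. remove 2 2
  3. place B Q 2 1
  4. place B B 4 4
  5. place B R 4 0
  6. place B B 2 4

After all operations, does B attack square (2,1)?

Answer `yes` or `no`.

Answer: no

Derivation:
Op 1: place BK@(2,2)
Op 2: remove (2,2)
Op 3: place BQ@(2,1)
Op 4: place BB@(4,4)
Op 5: place BR@(4,0)
Op 6: place BB@(2,4)
Per-piece attacks for B:
  BQ@(2,1): attacks (2,2) (2,3) (2,4) (2,0) (3,1) (4,1) (1,1) (0,1) (3,2) (4,3) (3,0) (1,2) (0,3) (1,0) [ray(0,1) blocked at (2,4)]
  BB@(2,4): attacks (3,3) (4,2) (1,3) (0,2)
  BR@(4,0): attacks (4,1) (4,2) (4,3) (4,4) (3,0) (2,0) (1,0) (0,0) [ray(0,1) blocked at (4,4)]
  BB@(4,4): attacks (3,3) (2,2) (1,1) (0,0)
B attacks (2,1): no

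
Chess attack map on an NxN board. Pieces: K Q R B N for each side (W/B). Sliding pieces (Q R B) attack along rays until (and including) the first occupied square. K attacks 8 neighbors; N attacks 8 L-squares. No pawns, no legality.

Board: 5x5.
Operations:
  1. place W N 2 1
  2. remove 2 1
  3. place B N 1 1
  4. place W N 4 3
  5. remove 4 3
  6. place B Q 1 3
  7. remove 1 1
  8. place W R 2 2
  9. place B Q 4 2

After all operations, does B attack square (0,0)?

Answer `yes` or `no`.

Op 1: place WN@(2,1)
Op 2: remove (2,1)
Op 3: place BN@(1,1)
Op 4: place WN@(4,3)
Op 5: remove (4,3)
Op 6: place BQ@(1,3)
Op 7: remove (1,1)
Op 8: place WR@(2,2)
Op 9: place BQ@(4,2)
Per-piece attacks for B:
  BQ@(1,3): attacks (1,4) (1,2) (1,1) (1,0) (2,3) (3,3) (4,3) (0,3) (2,4) (2,2) (0,4) (0,2) [ray(1,-1) blocked at (2,2)]
  BQ@(4,2): attacks (4,3) (4,4) (4,1) (4,0) (3,2) (2,2) (3,3) (2,4) (3,1) (2,0) [ray(-1,0) blocked at (2,2)]
B attacks (0,0): no

Answer: no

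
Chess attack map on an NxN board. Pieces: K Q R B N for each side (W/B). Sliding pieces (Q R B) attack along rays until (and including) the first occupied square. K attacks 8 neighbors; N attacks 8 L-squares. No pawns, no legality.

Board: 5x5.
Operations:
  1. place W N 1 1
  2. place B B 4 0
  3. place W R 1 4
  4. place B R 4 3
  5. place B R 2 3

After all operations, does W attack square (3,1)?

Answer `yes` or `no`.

Answer: no

Derivation:
Op 1: place WN@(1,1)
Op 2: place BB@(4,0)
Op 3: place WR@(1,4)
Op 4: place BR@(4,3)
Op 5: place BR@(2,3)
Per-piece attacks for W:
  WN@(1,1): attacks (2,3) (3,2) (0,3) (3,0)
  WR@(1,4): attacks (1,3) (1,2) (1,1) (2,4) (3,4) (4,4) (0,4) [ray(0,-1) blocked at (1,1)]
W attacks (3,1): no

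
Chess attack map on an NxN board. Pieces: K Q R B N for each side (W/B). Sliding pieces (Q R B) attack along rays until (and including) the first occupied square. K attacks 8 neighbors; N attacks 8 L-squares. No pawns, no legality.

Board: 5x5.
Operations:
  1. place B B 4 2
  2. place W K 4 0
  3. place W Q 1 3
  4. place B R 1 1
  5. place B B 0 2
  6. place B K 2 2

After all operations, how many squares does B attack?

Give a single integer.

Op 1: place BB@(4,2)
Op 2: place WK@(4,0)
Op 3: place WQ@(1,3)
Op 4: place BR@(1,1)
Op 5: place BB@(0,2)
Op 6: place BK@(2,2)
Per-piece attacks for B:
  BB@(0,2): attacks (1,3) (1,1) [ray(1,1) blocked at (1,3); ray(1,-1) blocked at (1,1)]
  BR@(1,1): attacks (1,2) (1,3) (1,0) (2,1) (3,1) (4,1) (0,1) [ray(0,1) blocked at (1,3)]
  BK@(2,2): attacks (2,3) (2,1) (3,2) (1,2) (3,3) (3,1) (1,3) (1,1)
  BB@(4,2): attacks (3,3) (2,4) (3,1) (2,0)
Union (13 distinct): (0,1) (1,0) (1,1) (1,2) (1,3) (2,0) (2,1) (2,3) (2,4) (3,1) (3,2) (3,3) (4,1)

Answer: 13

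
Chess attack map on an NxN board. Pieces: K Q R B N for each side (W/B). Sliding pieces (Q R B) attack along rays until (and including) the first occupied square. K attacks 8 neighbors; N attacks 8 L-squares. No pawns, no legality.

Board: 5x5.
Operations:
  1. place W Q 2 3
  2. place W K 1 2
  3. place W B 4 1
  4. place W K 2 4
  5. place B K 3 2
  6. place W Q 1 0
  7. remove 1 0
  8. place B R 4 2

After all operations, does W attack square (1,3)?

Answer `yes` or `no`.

Answer: yes

Derivation:
Op 1: place WQ@(2,3)
Op 2: place WK@(1,2)
Op 3: place WB@(4,1)
Op 4: place WK@(2,4)
Op 5: place BK@(3,2)
Op 6: place WQ@(1,0)
Op 7: remove (1,0)
Op 8: place BR@(4,2)
Per-piece attacks for W:
  WK@(1,2): attacks (1,3) (1,1) (2,2) (0,2) (2,3) (2,1) (0,3) (0,1)
  WQ@(2,3): attacks (2,4) (2,2) (2,1) (2,0) (3,3) (4,3) (1,3) (0,3) (3,4) (3,2) (1,4) (1,2) [ray(0,1) blocked at (2,4); ray(1,-1) blocked at (3,2); ray(-1,-1) blocked at (1,2)]
  WK@(2,4): attacks (2,3) (3,4) (1,4) (3,3) (1,3)
  WB@(4,1): attacks (3,2) (3,0) [ray(-1,1) blocked at (3,2)]
W attacks (1,3): yes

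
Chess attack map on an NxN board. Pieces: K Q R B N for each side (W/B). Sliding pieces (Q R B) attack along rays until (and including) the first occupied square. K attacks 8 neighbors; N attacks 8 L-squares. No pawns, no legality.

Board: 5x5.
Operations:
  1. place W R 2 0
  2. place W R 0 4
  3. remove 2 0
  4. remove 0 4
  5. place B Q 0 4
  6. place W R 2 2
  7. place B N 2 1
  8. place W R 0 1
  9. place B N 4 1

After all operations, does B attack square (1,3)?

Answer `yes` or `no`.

Op 1: place WR@(2,0)
Op 2: place WR@(0,4)
Op 3: remove (2,0)
Op 4: remove (0,4)
Op 5: place BQ@(0,4)
Op 6: place WR@(2,2)
Op 7: place BN@(2,1)
Op 8: place WR@(0,1)
Op 9: place BN@(4,1)
Per-piece attacks for B:
  BQ@(0,4): attacks (0,3) (0,2) (0,1) (1,4) (2,4) (3,4) (4,4) (1,3) (2,2) [ray(0,-1) blocked at (0,1); ray(1,-1) blocked at (2,2)]
  BN@(2,1): attacks (3,3) (4,2) (1,3) (0,2) (4,0) (0,0)
  BN@(4,1): attacks (3,3) (2,2) (2,0)
B attacks (1,3): yes

Answer: yes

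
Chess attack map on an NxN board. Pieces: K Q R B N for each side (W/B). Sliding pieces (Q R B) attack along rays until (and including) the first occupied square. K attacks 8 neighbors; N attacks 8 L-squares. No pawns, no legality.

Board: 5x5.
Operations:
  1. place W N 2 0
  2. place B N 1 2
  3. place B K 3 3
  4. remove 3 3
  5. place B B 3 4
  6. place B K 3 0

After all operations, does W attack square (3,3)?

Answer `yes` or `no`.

Op 1: place WN@(2,0)
Op 2: place BN@(1,2)
Op 3: place BK@(3,3)
Op 4: remove (3,3)
Op 5: place BB@(3,4)
Op 6: place BK@(3,0)
Per-piece attacks for W:
  WN@(2,0): attacks (3,2) (4,1) (1,2) (0,1)
W attacks (3,3): no

Answer: no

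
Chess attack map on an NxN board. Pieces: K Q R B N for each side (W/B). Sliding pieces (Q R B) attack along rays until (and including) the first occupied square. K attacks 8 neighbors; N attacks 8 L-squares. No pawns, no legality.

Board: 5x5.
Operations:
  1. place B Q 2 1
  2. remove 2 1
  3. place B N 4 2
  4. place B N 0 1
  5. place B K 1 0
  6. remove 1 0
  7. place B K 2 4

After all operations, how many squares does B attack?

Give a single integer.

Op 1: place BQ@(2,1)
Op 2: remove (2,1)
Op 3: place BN@(4,2)
Op 4: place BN@(0,1)
Op 5: place BK@(1,0)
Op 6: remove (1,0)
Op 7: place BK@(2,4)
Per-piece attacks for B:
  BN@(0,1): attacks (1,3) (2,2) (2,0)
  BK@(2,4): attacks (2,3) (3,4) (1,4) (3,3) (1,3)
  BN@(4,2): attacks (3,4) (2,3) (3,0) (2,1)
Union (9 distinct): (1,3) (1,4) (2,0) (2,1) (2,2) (2,3) (3,0) (3,3) (3,4)

Answer: 9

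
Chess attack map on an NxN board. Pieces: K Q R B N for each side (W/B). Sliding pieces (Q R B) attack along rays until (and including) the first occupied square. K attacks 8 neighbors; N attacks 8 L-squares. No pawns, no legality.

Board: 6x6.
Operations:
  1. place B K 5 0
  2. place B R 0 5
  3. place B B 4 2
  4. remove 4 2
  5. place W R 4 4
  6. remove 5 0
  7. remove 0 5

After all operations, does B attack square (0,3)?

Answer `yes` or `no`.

Op 1: place BK@(5,0)
Op 2: place BR@(0,5)
Op 3: place BB@(4,2)
Op 4: remove (4,2)
Op 5: place WR@(4,4)
Op 6: remove (5,0)
Op 7: remove (0,5)
Per-piece attacks for B:
B attacks (0,3): no

Answer: no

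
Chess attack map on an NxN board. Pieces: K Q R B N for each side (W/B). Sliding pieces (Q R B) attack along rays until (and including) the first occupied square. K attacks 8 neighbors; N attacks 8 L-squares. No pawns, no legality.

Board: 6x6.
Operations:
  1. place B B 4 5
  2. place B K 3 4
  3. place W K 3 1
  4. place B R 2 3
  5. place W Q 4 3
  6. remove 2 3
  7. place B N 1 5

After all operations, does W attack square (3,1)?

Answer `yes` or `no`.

Answer: no

Derivation:
Op 1: place BB@(4,5)
Op 2: place BK@(3,4)
Op 3: place WK@(3,1)
Op 4: place BR@(2,3)
Op 5: place WQ@(4,3)
Op 6: remove (2,3)
Op 7: place BN@(1,5)
Per-piece attacks for W:
  WK@(3,1): attacks (3,2) (3,0) (4,1) (2,1) (4,2) (4,0) (2,2) (2,0)
  WQ@(4,3): attacks (4,4) (4,5) (4,2) (4,1) (4,0) (5,3) (3,3) (2,3) (1,3) (0,3) (5,4) (5,2) (3,4) (3,2) (2,1) (1,0) [ray(0,1) blocked at (4,5); ray(-1,1) blocked at (3,4)]
W attacks (3,1): no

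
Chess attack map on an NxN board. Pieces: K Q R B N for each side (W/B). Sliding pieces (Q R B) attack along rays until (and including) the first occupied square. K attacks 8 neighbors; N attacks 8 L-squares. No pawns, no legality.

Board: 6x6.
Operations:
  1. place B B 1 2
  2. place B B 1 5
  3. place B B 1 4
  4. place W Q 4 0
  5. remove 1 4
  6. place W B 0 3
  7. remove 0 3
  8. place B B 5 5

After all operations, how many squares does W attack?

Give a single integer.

Answer: 15

Derivation:
Op 1: place BB@(1,2)
Op 2: place BB@(1,5)
Op 3: place BB@(1,4)
Op 4: place WQ@(4,0)
Op 5: remove (1,4)
Op 6: place WB@(0,3)
Op 7: remove (0,3)
Op 8: place BB@(5,5)
Per-piece attacks for W:
  WQ@(4,0): attacks (4,1) (4,2) (4,3) (4,4) (4,5) (5,0) (3,0) (2,0) (1,0) (0,0) (5,1) (3,1) (2,2) (1,3) (0,4)
Union (15 distinct): (0,0) (0,4) (1,0) (1,3) (2,0) (2,2) (3,0) (3,1) (4,1) (4,2) (4,3) (4,4) (4,5) (5,0) (5,1)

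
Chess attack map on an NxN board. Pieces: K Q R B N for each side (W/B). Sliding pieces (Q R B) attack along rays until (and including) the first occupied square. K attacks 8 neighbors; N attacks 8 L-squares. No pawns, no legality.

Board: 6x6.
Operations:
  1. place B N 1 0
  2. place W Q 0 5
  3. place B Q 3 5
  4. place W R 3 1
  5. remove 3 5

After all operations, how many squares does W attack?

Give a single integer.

Op 1: place BN@(1,0)
Op 2: place WQ@(0,5)
Op 3: place BQ@(3,5)
Op 4: place WR@(3,1)
Op 5: remove (3,5)
Per-piece attacks for W:
  WQ@(0,5): attacks (0,4) (0,3) (0,2) (0,1) (0,0) (1,5) (2,5) (3,5) (4,5) (5,5) (1,4) (2,3) (3,2) (4,1) (5,0)
  WR@(3,1): attacks (3,2) (3,3) (3,4) (3,5) (3,0) (4,1) (5,1) (2,1) (1,1) (0,1)
Union (21 distinct): (0,0) (0,1) (0,2) (0,3) (0,4) (1,1) (1,4) (1,5) (2,1) (2,3) (2,5) (3,0) (3,2) (3,3) (3,4) (3,5) (4,1) (4,5) (5,0) (5,1) (5,5)

Answer: 21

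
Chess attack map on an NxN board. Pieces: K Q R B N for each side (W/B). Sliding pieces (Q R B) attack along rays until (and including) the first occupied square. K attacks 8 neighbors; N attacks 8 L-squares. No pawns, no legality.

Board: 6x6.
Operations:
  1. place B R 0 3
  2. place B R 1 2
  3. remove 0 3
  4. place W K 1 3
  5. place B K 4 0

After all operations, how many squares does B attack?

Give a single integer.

Answer: 13

Derivation:
Op 1: place BR@(0,3)
Op 2: place BR@(1,2)
Op 3: remove (0,3)
Op 4: place WK@(1,3)
Op 5: place BK@(4,0)
Per-piece attacks for B:
  BR@(1,2): attacks (1,3) (1,1) (1,0) (2,2) (3,2) (4,2) (5,2) (0,2) [ray(0,1) blocked at (1,3)]
  BK@(4,0): attacks (4,1) (5,0) (3,0) (5,1) (3,1)
Union (13 distinct): (0,2) (1,0) (1,1) (1,3) (2,2) (3,0) (3,1) (3,2) (4,1) (4,2) (5,0) (5,1) (5,2)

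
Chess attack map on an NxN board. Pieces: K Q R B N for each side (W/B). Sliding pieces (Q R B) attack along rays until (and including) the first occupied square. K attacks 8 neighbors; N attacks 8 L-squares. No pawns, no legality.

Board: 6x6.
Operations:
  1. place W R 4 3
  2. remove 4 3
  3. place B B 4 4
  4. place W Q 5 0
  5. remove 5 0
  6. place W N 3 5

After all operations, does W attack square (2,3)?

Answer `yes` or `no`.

Answer: yes

Derivation:
Op 1: place WR@(4,3)
Op 2: remove (4,3)
Op 3: place BB@(4,4)
Op 4: place WQ@(5,0)
Op 5: remove (5,0)
Op 6: place WN@(3,5)
Per-piece attacks for W:
  WN@(3,5): attacks (4,3) (5,4) (2,3) (1,4)
W attacks (2,3): yes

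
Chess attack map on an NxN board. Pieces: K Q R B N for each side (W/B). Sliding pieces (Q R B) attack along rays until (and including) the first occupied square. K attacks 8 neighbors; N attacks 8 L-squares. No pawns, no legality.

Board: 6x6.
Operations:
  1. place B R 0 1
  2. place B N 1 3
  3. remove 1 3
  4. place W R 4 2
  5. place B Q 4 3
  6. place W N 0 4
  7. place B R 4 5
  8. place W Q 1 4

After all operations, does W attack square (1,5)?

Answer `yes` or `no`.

Op 1: place BR@(0,1)
Op 2: place BN@(1,3)
Op 3: remove (1,3)
Op 4: place WR@(4,2)
Op 5: place BQ@(4,3)
Op 6: place WN@(0,4)
Op 7: place BR@(4,5)
Op 8: place WQ@(1,4)
Per-piece attacks for W:
  WN@(0,4): attacks (2,5) (1,2) (2,3)
  WQ@(1,4): attacks (1,5) (1,3) (1,2) (1,1) (1,0) (2,4) (3,4) (4,4) (5,4) (0,4) (2,5) (2,3) (3,2) (4,1) (5,0) (0,5) (0,3) [ray(-1,0) blocked at (0,4)]
  WR@(4,2): attacks (4,3) (4,1) (4,0) (5,2) (3,2) (2,2) (1,2) (0,2) [ray(0,1) blocked at (4,3)]
W attacks (1,5): yes

Answer: yes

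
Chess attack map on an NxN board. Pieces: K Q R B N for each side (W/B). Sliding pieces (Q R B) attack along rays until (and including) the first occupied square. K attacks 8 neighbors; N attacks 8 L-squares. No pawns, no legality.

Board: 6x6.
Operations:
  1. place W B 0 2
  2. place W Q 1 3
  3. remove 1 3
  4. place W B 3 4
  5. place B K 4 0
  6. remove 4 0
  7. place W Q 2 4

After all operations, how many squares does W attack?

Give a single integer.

Answer: 22

Derivation:
Op 1: place WB@(0,2)
Op 2: place WQ@(1,3)
Op 3: remove (1,3)
Op 4: place WB@(3,4)
Op 5: place BK@(4,0)
Op 6: remove (4,0)
Op 7: place WQ@(2,4)
Per-piece attacks for W:
  WB@(0,2): attacks (1,3) (2,4) (1,1) (2,0) [ray(1,1) blocked at (2,4)]
  WQ@(2,4): attacks (2,5) (2,3) (2,2) (2,1) (2,0) (3,4) (1,4) (0,4) (3,5) (3,3) (4,2) (5,1) (1,5) (1,3) (0,2) [ray(1,0) blocked at (3,4); ray(-1,-1) blocked at (0,2)]
  WB@(3,4): attacks (4,5) (4,3) (5,2) (2,5) (2,3) (1,2) (0,1)
Union (22 distinct): (0,1) (0,2) (0,4) (1,1) (1,2) (1,3) (1,4) (1,5) (2,0) (2,1) (2,2) (2,3) (2,4) (2,5) (3,3) (3,4) (3,5) (4,2) (4,3) (4,5) (5,1) (5,2)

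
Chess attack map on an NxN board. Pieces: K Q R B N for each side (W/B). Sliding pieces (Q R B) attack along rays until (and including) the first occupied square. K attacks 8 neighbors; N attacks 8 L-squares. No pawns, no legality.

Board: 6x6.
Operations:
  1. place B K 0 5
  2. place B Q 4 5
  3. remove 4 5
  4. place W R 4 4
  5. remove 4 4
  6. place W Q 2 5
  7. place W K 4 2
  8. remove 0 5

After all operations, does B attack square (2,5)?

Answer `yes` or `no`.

Op 1: place BK@(0,5)
Op 2: place BQ@(4,5)
Op 3: remove (4,5)
Op 4: place WR@(4,4)
Op 5: remove (4,4)
Op 6: place WQ@(2,5)
Op 7: place WK@(4,2)
Op 8: remove (0,5)
Per-piece attacks for B:
B attacks (2,5): no

Answer: no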